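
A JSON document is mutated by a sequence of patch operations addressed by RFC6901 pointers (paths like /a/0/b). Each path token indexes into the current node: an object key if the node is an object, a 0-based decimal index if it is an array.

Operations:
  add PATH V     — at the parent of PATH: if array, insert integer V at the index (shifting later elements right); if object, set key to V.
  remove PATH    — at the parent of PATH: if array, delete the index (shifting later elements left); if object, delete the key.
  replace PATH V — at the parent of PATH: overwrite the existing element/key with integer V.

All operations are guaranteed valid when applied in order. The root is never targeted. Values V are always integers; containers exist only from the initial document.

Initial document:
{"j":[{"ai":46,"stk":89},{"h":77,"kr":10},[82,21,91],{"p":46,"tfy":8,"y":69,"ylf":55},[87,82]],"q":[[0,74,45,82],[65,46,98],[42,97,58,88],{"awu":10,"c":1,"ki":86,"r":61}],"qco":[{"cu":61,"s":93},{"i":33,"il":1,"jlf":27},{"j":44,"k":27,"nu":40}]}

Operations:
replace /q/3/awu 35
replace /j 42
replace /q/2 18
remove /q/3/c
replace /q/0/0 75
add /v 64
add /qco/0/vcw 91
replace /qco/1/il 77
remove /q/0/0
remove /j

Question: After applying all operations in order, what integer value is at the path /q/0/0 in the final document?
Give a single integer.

Answer: 74

Derivation:
After op 1 (replace /q/3/awu 35): {"j":[{"ai":46,"stk":89},{"h":77,"kr":10},[82,21,91],{"p":46,"tfy":8,"y":69,"ylf":55},[87,82]],"q":[[0,74,45,82],[65,46,98],[42,97,58,88],{"awu":35,"c":1,"ki":86,"r":61}],"qco":[{"cu":61,"s":93},{"i":33,"il":1,"jlf":27},{"j":44,"k":27,"nu":40}]}
After op 2 (replace /j 42): {"j":42,"q":[[0,74,45,82],[65,46,98],[42,97,58,88],{"awu":35,"c":1,"ki":86,"r":61}],"qco":[{"cu":61,"s":93},{"i":33,"il":1,"jlf":27},{"j":44,"k":27,"nu":40}]}
After op 3 (replace /q/2 18): {"j":42,"q":[[0,74,45,82],[65,46,98],18,{"awu":35,"c":1,"ki":86,"r":61}],"qco":[{"cu":61,"s":93},{"i":33,"il":1,"jlf":27},{"j":44,"k":27,"nu":40}]}
After op 4 (remove /q/3/c): {"j":42,"q":[[0,74,45,82],[65,46,98],18,{"awu":35,"ki":86,"r":61}],"qco":[{"cu":61,"s":93},{"i":33,"il":1,"jlf":27},{"j":44,"k":27,"nu":40}]}
After op 5 (replace /q/0/0 75): {"j":42,"q":[[75,74,45,82],[65,46,98],18,{"awu":35,"ki":86,"r":61}],"qco":[{"cu":61,"s":93},{"i":33,"il":1,"jlf":27},{"j":44,"k":27,"nu":40}]}
After op 6 (add /v 64): {"j":42,"q":[[75,74,45,82],[65,46,98],18,{"awu":35,"ki":86,"r":61}],"qco":[{"cu":61,"s":93},{"i":33,"il":1,"jlf":27},{"j":44,"k":27,"nu":40}],"v":64}
After op 7 (add /qco/0/vcw 91): {"j":42,"q":[[75,74,45,82],[65,46,98],18,{"awu":35,"ki":86,"r":61}],"qco":[{"cu":61,"s":93,"vcw":91},{"i":33,"il":1,"jlf":27},{"j":44,"k":27,"nu":40}],"v":64}
After op 8 (replace /qco/1/il 77): {"j":42,"q":[[75,74,45,82],[65,46,98],18,{"awu":35,"ki":86,"r":61}],"qco":[{"cu":61,"s":93,"vcw":91},{"i":33,"il":77,"jlf":27},{"j":44,"k":27,"nu":40}],"v":64}
After op 9 (remove /q/0/0): {"j":42,"q":[[74,45,82],[65,46,98],18,{"awu":35,"ki":86,"r":61}],"qco":[{"cu":61,"s":93,"vcw":91},{"i":33,"il":77,"jlf":27},{"j":44,"k":27,"nu":40}],"v":64}
After op 10 (remove /j): {"q":[[74,45,82],[65,46,98],18,{"awu":35,"ki":86,"r":61}],"qco":[{"cu":61,"s":93,"vcw":91},{"i":33,"il":77,"jlf":27},{"j":44,"k":27,"nu":40}],"v":64}
Value at /q/0/0: 74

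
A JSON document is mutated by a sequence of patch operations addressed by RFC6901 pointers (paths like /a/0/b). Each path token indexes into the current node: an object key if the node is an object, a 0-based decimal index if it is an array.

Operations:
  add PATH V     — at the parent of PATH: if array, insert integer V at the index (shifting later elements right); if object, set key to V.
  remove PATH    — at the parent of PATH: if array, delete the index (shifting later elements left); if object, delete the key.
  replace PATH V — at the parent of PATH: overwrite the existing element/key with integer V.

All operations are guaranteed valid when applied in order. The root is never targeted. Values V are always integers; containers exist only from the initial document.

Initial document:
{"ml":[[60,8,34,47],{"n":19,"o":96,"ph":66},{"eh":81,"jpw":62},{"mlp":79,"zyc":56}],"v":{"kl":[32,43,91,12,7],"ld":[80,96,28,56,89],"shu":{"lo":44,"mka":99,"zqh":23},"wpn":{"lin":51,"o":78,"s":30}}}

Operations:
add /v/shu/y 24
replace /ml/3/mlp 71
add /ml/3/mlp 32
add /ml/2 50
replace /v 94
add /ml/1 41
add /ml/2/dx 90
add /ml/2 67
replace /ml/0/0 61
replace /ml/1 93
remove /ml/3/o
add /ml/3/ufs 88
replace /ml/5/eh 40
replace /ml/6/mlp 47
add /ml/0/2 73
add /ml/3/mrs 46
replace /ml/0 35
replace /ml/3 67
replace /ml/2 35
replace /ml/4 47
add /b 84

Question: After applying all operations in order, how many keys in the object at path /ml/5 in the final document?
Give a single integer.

Answer: 2

Derivation:
After op 1 (add /v/shu/y 24): {"ml":[[60,8,34,47],{"n":19,"o":96,"ph":66},{"eh":81,"jpw":62},{"mlp":79,"zyc":56}],"v":{"kl":[32,43,91,12,7],"ld":[80,96,28,56,89],"shu":{"lo":44,"mka":99,"y":24,"zqh":23},"wpn":{"lin":51,"o":78,"s":30}}}
After op 2 (replace /ml/3/mlp 71): {"ml":[[60,8,34,47],{"n":19,"o":96,"ph":66},{"eh":81,"jpw":62},{"mlp":71,"zyc":56}],"v":{"kl":[32,43,91,12,7],"ld":[80,96,28,56,89],"shu":{"lo":44,"mka":99,"y":24,"zqh":23},"wpn":{"lin":51,"o":78,"s":30}}}
After op 3 (add /ml/3/mlp 32): {"ml":[[60,8,34,47],{"n":19,"o":96,"ph":66},{"eh":81,"jpw":62},{"mlp":32,"zyc":56}],"v":{"kl":[32,43,91,12,7],"ld":[80,96,28,56,89],"shu":{"lo":44,"mka":99,"y":24,"zqh":23},"wpn":{"lin":51,"o":78,"s":30}}}
After op 4 (add /ml/2 50): {"ml":[[60,8,34,47],{"n":19,"o":96,"ph":66},50,{"eh":81,"jpw":62},{"mlp":32,"zyc":56}],"v":{"kl":[32,43,91,12,7],"ld":[80,96,28,56,89],"shu":{"lo":44,"mka":99,"y":24,"zqh":23},"wpn":{"lin":51,"o":78,"s":30}}}
After op 5 (replace /v 94): {"ml":[[60,8,34,47],{"n":19,"o":96,"ph":66},50,{"eh":81,"jpw":62},{"mlp":32,"zyc":56}],"v":94}
After op 6 (add /ml/1 41): {"ml":[[60,8,34,47],41,{"n":19,"o":96,"ph":66},50,{"eh":81,"jpw":62},{"mlp":32,"zyc":56}],"v":94}
After op 7 (add /ml/2/dx 90): {"ml":[[60,8,34,47],41,{"dx":90,"n":19,"o":96,"ph":66},50,{"eh":81,"jpw":62},{"mlp":32,"zyc":56}],"v":94}
After op 8 (add /ml/2 67): {"ml":[[60,8,34,47],41,67,{"dx":90,"n":19,"o":96,"ph":66},50,{"eh":81,"jpw":62},{"mlp":32,"zyc":56}],"v":94}
After op 9 (replace /ml/0/0 61): {"ml":[[61,8,34,47],41,67,{"dx":90,"n":19,"o":96,"ph":66},50,{"eh":81,"jpw":62},{"mlp":32,"zyc":56}],"v":94}
After op 10 (replace /ml/1 93): {"ml":[[61,8,34,47],93,67,{"dx":90,"n":19,"o":96,"ph":66},50,{"eh":81,"jpw":62},{"mlp":32,"zyc":56}],"v":94}
After op 11 (remove /ml/3/o): {"ml":[[61,8,34,47],93,67,{"dx":90,"n":19,"ph":66},50,{"eh":81,"jpw":62},{"mlp":32,"zyc":56}],"v":94}
After op 12 (add /ml/3/ufs 88): {"ml":[[61,8,34,47],93,67,{"dx":90,"n":19,"ph":66,"ufs":88},50,{"eh":81,"jpw":62},{"mlp":32,"zyc":56}],"v":94}
After op 13 (replace /ml/5/eh 40): {"ml":[[61,8,34,47],93,67,{"dx":90,"n":19,"ph":66,"ufs":88},50,{"eh":40,"jpw":62},{"mlp":32,"zyc":56}],"v":94}
After op 14 (replace /ml/6/mlp 47): {"ml":[[61,8,34,47],93,67,{"dx":90,"n":19,"ph":66,"ufs":88},50,{"eh":40,"jpw":62},{"mlp":47,"zyc":56}],"v":94}
After op 15 (add /ml/0/2 73): {"ml":[[61,8,73,34,47],93,67,{"dx":90,"n":19,"ph":66,"ufs":88},50,{"eh":40,"jpw":62},{"mlp":47,"zyc":56}],"v":94}
After op 16 (add /ml/3/mrs 46): {"ml":[[61,8,73,34,47],93,67,{"dx":90,"mrs":46,"n":19,"ph":66,"ufs":88},50,{"eh":40,"jpw":62},{"mlp":47,"zyc":56}],"v":94}
After op 17 (replace /ml/0 35): {"ml":[35,93,67,{"dx":90,"mrs":46,"n":19,"ph":66,"ufs":88},50,{"eh":40,"jpw":62},{"mlp":47,"zyc":56}],"v":94}
After op 18 (replace /ml/3 67): {"ml":[35,93,67,67,50,{"eh":40,"jpw":62},{"mlp":47,"zyc":56}],"v":94}
After op 19 (replace /ml/2 35): {"ml":[35,93,35,67,50,{"eh":40,"jpw":62},{"mlp":47,"zyc":56}],"v":94}
After op 20 (replace /ml/4 47): {"ml":[35,93,35,67,47,{"eh":40,"jpw":62},{"mlp":47,"zyc":56}],"v":94}
After op 21 (add /b 84): {"b":84,"ml":[35,93,35,67,47,{"eh":40,"jpw":62},{"mlp":47,"zyc":56}],"v":94}
Size at path /ml/5: 2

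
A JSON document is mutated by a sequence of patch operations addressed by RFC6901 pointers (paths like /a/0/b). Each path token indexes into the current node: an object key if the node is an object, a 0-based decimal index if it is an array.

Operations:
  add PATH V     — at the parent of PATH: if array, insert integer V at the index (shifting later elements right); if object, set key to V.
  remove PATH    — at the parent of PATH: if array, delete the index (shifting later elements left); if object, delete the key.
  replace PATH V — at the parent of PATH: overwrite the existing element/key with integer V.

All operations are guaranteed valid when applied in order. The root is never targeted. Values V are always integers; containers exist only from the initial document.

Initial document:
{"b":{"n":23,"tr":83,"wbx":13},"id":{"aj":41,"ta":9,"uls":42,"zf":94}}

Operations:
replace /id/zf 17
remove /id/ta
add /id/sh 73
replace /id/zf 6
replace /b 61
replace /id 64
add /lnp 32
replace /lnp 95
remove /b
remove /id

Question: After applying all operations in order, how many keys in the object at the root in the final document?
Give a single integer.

After op 1 (replace /id/zf 17): {"b":{"n":23,"tr":83,"wbx":13},"id":{"aj":41,"ta":9,"uls":42,"zf":17}}
After op 2 (remove /id/ta): {"b":{"n":23,"tr":83,"wbx":13},"id":{"aj":41,"uls":42,"zf":17}}
After op 3 (add /id/sh 73): {"b":{"n":23,"tr":83,"wbx":13},"id":{"aj":41,"sh":73,"uls":42,"zf":17}}
After op 4 (replace /id/zf 6): {"b":{"n":23,"tr":83,"wbx":13},"id":{"aj":41,"sh":73,"uls":42,"zf":6}}
After op 5 (replace /b 61): {"b":61,"id":{"aj":41,"sh":73,"uls":42,"zf":6}}
After op 6 (replace /id 64): {"b":61,"id":64}
After op 7 (add /lnp 32): {"b":61,"id":64,"lnp":32}
After op 8 (replace /lnp 95): {"b":61,"id":64,"lnp":95}
After op 9 (remove /b): {"id":64,"lnp":95}
After op 10 (remove /id): {"lnp":95}
Size at the root: 1

Answer: 1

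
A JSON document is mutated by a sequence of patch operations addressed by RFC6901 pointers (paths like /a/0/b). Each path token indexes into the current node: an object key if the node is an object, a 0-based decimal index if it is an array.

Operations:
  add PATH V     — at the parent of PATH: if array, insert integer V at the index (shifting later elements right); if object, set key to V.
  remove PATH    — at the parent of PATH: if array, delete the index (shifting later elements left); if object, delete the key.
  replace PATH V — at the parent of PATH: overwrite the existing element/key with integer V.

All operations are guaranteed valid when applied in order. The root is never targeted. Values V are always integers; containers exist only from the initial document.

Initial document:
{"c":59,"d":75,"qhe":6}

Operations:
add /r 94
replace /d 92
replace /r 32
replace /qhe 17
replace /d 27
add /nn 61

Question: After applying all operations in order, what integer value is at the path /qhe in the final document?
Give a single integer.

Answer: 17

Derivation:
After op 1 (add /r 94): {"c":59,"d":75,"qhe":6,"r":94}
After op 2 (replace /d 92): {"c":59,"d":92,"qhe":6,"r":94}
After op 3 (replace /r 32): {"c":59,"d":92,"qhe":6,"r":32}
After op 4 (replace /qhe 17): {"c":59,"d":92,"qhe":17,"r":32}
After op 5 (replace /d 27): {"c":59,"d":27,"qhe":17,"r":32}
After op 6 (add /nn 61): {"c":59,"d":27,"nn":61,"qhe":17,"r":32}
Value at /qhe: 17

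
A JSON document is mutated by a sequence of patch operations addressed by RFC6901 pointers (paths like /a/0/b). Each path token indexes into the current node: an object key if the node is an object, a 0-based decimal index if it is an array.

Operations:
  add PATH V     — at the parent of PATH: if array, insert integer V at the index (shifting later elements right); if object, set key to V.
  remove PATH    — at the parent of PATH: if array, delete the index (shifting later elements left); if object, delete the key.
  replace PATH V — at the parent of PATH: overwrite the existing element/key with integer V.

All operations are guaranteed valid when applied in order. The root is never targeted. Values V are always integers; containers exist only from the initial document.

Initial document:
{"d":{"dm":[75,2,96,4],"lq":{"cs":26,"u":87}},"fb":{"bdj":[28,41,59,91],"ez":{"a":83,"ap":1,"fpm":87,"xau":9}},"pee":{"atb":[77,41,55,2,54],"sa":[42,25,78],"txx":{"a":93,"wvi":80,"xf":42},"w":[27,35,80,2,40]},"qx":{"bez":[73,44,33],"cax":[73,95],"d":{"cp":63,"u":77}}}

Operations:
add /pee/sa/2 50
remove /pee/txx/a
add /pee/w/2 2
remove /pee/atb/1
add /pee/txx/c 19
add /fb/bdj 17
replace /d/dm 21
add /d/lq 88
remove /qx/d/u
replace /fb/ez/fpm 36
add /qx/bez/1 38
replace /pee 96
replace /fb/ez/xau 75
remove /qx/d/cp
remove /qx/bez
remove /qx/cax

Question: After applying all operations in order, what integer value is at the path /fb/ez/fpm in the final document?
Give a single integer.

Answer: 36

Derivation:
After op 1 (add /pee/sa/2 50): {"d":{"dm":[75,2,96,4],"lq":{"cs":26,"u":87}},"fb":{"bdj":[28,41,59,91],"ez":{"a":83,"ap":1,"fpm":87,"xau":9}},"pee":{"atb":[77,41,55,2,54],"sa":[42,25,50,78],"txx":{"a":93,"wvi":80,"xf":42},"w":[27,35,80,2,40]},"qx":{"bez":[73,44,33],"cax":[73,95],"d":{"cp":63,"u":77}}}
After op 2 (remove /pee/txx/a): {"d":{"dm":[75,2,96,4],"lq":{"cs":26,"u":87}},"fb":{"bdj":[28,41,59,91],"ez":{"a":83,"ap":1,"fpm":87,"xau":9}},"pee":{"atb":[77,41,55,2,54],"sa":[42,25,50,78],"txx":{"wvi":80,"xf":42},"w":[27,35,80,2,40]},"qx":{"bez":[73,44,33],"cax":[73,95],"d":{"cp":63,"u":77}}}
After op 3 (add /pee/w/2 2): {"d":{"dm":[75,2,96,4],"lq":{"cs":26,"u":87}},"fb":{"bdj":[28,41,59,91],"ez":{"a":83,"ap":1,"fpm":87,"xau":9}},"pee":{"atb":[77,41,55,2,54],"sa":[42,25,50,78],"txx":{"wvi":80,"xf":42},"w":[27,35,2,80,2,40]},"qx":{"bez":[73,44,33],"cax":[73,95],"d":{"cp":63,"u":77}}}
After op 4 (remove /pee/atb/1): {"d":{"dm":[75,2,96,4],"lq":{"cs":26,"u":87}},"fb":{"bdj":[28,41,59,91],"ez":{"a":83,"ap":1,"fpm":87,"xau":9}},"pee":{"atb":[77,55,2,54],"sa":[42,25,50,78],"txx":{"wvi":80,"xf":42},"w":[27,35,2,80,2,40]},"qx":{"bez":[73,44,33],"cax":[73,95],"d":{"cp":63,"u":77}}}
After op 5 (add /pee/txx/c 19): {"d":{"dm":[75,2,96,4],"lq":{"cs":26,"u":87}},"fb":{"bdj":[28,41,59,91],"ez":{"a":83,"ap":1,"fpm":87,"xau":9}},"pee":{"atb":[77,55,2,54],"sa":[42,25,50,78],"txx":{"c":19,"wvi":80,"xf":42},"w":[27,35,2,80,2,40]},"qx":{"bez":[73,44,33],"cax":[73,95],"d":{"cp":63,"u":77}}}
After op 6 (add /fb/bdj 17): {"d":{"dm":[75,2,96,4],"lq":{"cs":26,"u":87}},"fb":{"bdj":17,"ez":{"a":83,"ap":1,"fpm":87,"xau":9}},"pee":{"atb":[77,55,2,54],"sa":[42,25,50,78],"txx":{"c":19,"wvi":80,"xf":42},"w":[27,35,2,80,2,40]},"qx":{"bez":[73,44,33],"cax":[73,95],"d":{"cp":63,"u":77}}}
After op 7 (replace /d/dm 21): {"d":{"dm":21,"lq":{"cs":26,"u":87}},"fb":{"bdj":17,"ez":{"a":83,"ap":1,"fpm":87,"xau":9}},"pee":{"atb":[77,55,2,54],"sa":[42,25,50,78],"txx":{"c":19,"wvi":80,"xf":42},"w":[27,35,2,80,2,40]},"qx":{"bez":[73,44,33],"cax":[73,95],"d":{"cp":63,"u":77}}}
After op 8 (add /d/lq 88): {"d":{"dm":21,"lq":88},"fb":{"bdj":17,"ez":{"a":83,"ap":1,"fpm":87,"xau":9}},"pee":{"atb":[77,55,2,54],"sa":[42,25,50,78],"txx":{"c":19,"wvi":80,"xf":42},"w":[27,35,2,80,2,40]},"qx":{"bez":[73,44,33],"cax":[73,95],"d":{"cp":63,"u":77}}}
After op 9 (remove /qx/d/u): {"d":{"dm":21,"lq":88},"fb":{"bdj":17,"ez":{"a":83,"ap":1,"fpm":87,"xau":9}},"pee":{"atb":[77,55,2,54],"sa":[42,25,50,78],"txx":{"c":19,"wvi":80,"xf":42},"w":[27,35,2,80,2,40]},"qx":{"bez":[73,44,33],"cax":[73,95],"d":{"cp":63}}}
After op 10 (replace /fb/ez/fpm 36): {"d":{"dm":21,"lq":88},"fb":{"bdj":17,"ez":{"a":83,"ap":1,"fpm":36,"xau":9}},"pee":{"atb":[77,55,2,54],"sa":[42,25,50,78],"txx":{"c":19,"wvi":80,"xf":42},"w":[27,35,2,80,2,40]},"qx":{"bez":[73,44,33],"cax":[73,95],"d":{"cp":63}}}
After op 11 (add /qx/bez/1 38): {"d":{"dm":21,"lq":88},"fb":{"bdj":17,"ez":{"a":83,"ap":1,"fpm":36,"xau":9}},"pee":{"atb":[77,55,2,54],"sa":[42,25,50,78],"txx":{"c":19,"wvi":80,"xf":42},"w":[27,35,2,80,2,40]},"qx":{"bez":[73,38,44,33],"cax":[73,95],"d":{"cp":63}}}
After op 12 (replace /pee 96): {"d":{"dm":21,"lq":88},"fb":{"bdj":17,"ez":{"a":83,"ap":1,"fpm":36,"xau":9}},"pee":96,"qx":{"bez":[73,38,44,33],"cax":[73,95],"d":{"cp":63}}}
After op 13 (replace /fb/ez/xau 75): {"d":{"dm":21,"lq":88},"fb":{"bdj":17,"ez":{"a":83,"ap":1,"fpm":36,"xau":75}},"pee":96,"qx":{"bez":[73,38,44,33],"cax":[73,95],"d":{"cp":63}}}
After op 14 (remove /qx/d/cp): {"d":{"dm":21,"lq":88},"fb":{"bdj":17,"ez":{"a":83,"ap":1,"fpm":36,"xau":75}},"pee":96,"qx":{"bez":[73,38,44,33],"cax":[73,95],"d":{}}}
After op 15 (remove /qx/bez): {"d":{"dm":21,"lq":88},"fb":{"bdj":17,"ez":{"a":83,"ap":1,"fpm":36,"xau":75}},"pee":96,"qx":{"cax":[73,95],"d":{}}}
After op 16 (remove /qx/cax): {"d":{"dm":21,"lq":88},"fb":{"bdj":17,"ez":{"a":83,"ap":1,"fpm":36,"xau":75}},"pee":96,"qx":{"d":{}}}
Value at /fb/ez/fpm: 36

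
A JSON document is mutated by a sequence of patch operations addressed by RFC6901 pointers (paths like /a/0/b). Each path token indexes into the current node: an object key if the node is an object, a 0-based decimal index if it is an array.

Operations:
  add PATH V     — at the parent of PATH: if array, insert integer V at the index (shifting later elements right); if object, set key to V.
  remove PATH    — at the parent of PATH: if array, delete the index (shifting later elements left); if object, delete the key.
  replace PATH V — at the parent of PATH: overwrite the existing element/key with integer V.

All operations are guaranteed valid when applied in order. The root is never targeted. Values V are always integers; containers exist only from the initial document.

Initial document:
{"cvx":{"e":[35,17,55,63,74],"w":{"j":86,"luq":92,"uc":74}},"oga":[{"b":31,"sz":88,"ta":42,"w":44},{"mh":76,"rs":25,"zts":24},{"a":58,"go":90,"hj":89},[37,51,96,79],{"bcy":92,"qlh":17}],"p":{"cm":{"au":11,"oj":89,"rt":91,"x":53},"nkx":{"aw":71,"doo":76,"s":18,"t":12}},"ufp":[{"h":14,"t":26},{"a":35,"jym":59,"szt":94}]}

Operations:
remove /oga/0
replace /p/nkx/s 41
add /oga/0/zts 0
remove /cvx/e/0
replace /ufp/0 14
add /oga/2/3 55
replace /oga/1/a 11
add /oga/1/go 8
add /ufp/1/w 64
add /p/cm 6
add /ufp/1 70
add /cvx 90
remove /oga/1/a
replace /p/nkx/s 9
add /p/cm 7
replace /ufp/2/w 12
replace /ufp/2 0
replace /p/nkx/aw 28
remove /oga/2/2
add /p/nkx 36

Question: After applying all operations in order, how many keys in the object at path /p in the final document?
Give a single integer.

After op 1 (remove /oga/0): {"cvx":{"e":[35,17,55,63,74],"w":{"j":86,"luq":92,"uc":74}},"oga":[{"mh":76,"rs":25,"zts":24},{"a":58,"go":90,"hj":89},[37,51,96,79],{"bcy":92,"qlh":17}],"p":{"cm":{"au":11,"oj":89,"rt":91,"x":53},"nkx":{"aw":71,"doo":76,"s":18,"t":12}},"ufp":[{"h":14,"t":26},{"a":35,"jym":59,"szt":94}]}
After op 2 (replace /p/nkx/s 41): {"cvx":{"e":[35,17,55,63,74],"w":{"j":86,"luq":92,"uc":74}},"oga":[{"mh":76,"rs":25,"zts":24},{"a":58,"go":90,"hj":89},[37,51,96,79],{"bcy":92,"qlh":17}],"p":{"cm":{"au":11,"oj":89,"rt":91,"x":53},"nkx":{"aw":71,"doo":76,"s":41,"t":12}},"ufp":[{"h":14,"t":26},{"a":35,"jym":59,"szt":94}]}
After op 3 (add /oga/0/zts 0): {"cvx":{"e":[35,17,55,63,74],"w":{"j":86,"luq":92,"uc":74}},"oga":[{"mh":76,"rs":25,"zts":0},{"a":58,"go":90,"hj":89},[37,51,96,79],{"bcy":92,"qlh":17}],"p":{"cm":{"au":11,"oj":89,"rt":91,"x":53},"nkx":{"aw":71,"doo":76,"s":41,"t":12}},"ufp":[{"h":14,"t":26},{"a":35,"jym":59,"szt":94}]}
After op 4 (remove /cvx/e/0): {"cvx":{"e":[17,55,63,74],"w":{"j":86,"luq":92,"uc":74}},"oga":[{"mh":76,"rs":25,"zts":0},{"a":58,"go":90,"hj":89},[37,51,96,79],{"bcy":92,"qlh":17}],"p":{"cm":{"au":11,"oj":89,"rt":91,"x":53},"nkx":{"aw":71,"doo":76,"s":41,"t":12}},"ufp":[{"h":14,"t":26},{"a":35,"jym":59,"szt":94}]}
After op 5 (replace /ufp/0 14): {"cvx":{"e":[17,55,63,74],"w":{"j":86,"luq":92,"uc":74}},"oga":[{"mh":76,"rs":25,"zts":0},{"a":58,"go":90,"hj":89},[37,51,96,79],{"bcy":92,"qlh":17}],"p":{"cm":{"au":11,"oj":89,"rt":91,"x":53},"nkx":{"aw":71,"doo":76,"s":41,"t":12}},"ufp":[14,{"a":35,"jym":59,"szt":94}]}
After op 6 (add /oga/2/3 55): {"cvx":{"e":[17,55,63,74],"w":{"j":86,"luq":92,"uc":74}},"oga":[{"mh":76,"rs":25,"zts":0},{"a":58,"go":90,"hj":89},[37,51,96,55,79],{"bcy":92,"qlh":17}],"p":{"cm":{"au":11,"oj":89,"rt":91,"x":53},"nkx":{"aw":71,"doo":76,"s":41,"t":12}},"ufp":[14,{"a":35,"jym":59,"szt":94}]}
After op 7 (replace /oga/1/a 11): {"cvx":{"e":[17,55,63,74],"w":{"j":86,"luq":92,"uc":74}},"oga":[{"mh":76,"rs":25,"zts":0},{"a":11,"go":90,"hj":89},[37,51,96,55,79],{"bcy":92,"qlh":17}],"p":{"cm":{"au":11,"oj":89,"rt":91,"x":53},"nkx":{"aw":71,"doo":76,"s":41,"t":12}},"ufp":[14,{"a":35,"jym":59,"szt":94}]}
After op 8 (add /oga/1/go 8): {"cvx":{"e":[17,55,63,74],"w":{"j":86,"luq":92,"uc":74}},"oga":[{"mh":76,"rs":25,"zts":0},{"a":11,"go":8,"hj":89},[37,51,96,55,79],{"bcy":92,"qlh":17}],"p":{"cm":{"au":11,"oj":89,"rt":91,"x":53},"nkx":{"aw":71,"doo":76,"s":41,"t":12}},"ufp":[14,{"a":35,"jym":59,"szt":94}]}
After op 9 (add /ufp/1/w 64): {"cvx":{"e":[17,55,63,74],"w":{"j":86,"luq":92,"uc":74}},"oga":[{"mh":76,"rs":25,"zts":0},{"a":11,"go":8,"hj":89},[37,51,96,55,79],{"bcy":92,"qlh":17}],"p":{"cm":{"au":11,"oj":89,"rt":91,"x":53},"nkx":{"aw":71,"doo":76,"s":41,"t":12}},"ufp":[14,{"a":35,"jym":59,"szt":94,"w":64}]}
After op 10 (add /p/cm 6): {"cvx":{"e":[17,55,63,74],"w":{"j":86,"luq":92,"uc":74}},"oga":[{"mh":76,"rs":25,"zts":0},{"a":11,"go":8,"hj":89},[37,51,96,55,79],{"bcy":92,"qlh":17}],"p":{"cm":6,"nkx":{"aw":71,"doo":76,"s":41,"t":12}},"ufp":[14,{"a":35,"jym":59,"szt":94,"w":64}]}
After op 11 (add /ufp/1 70): {"cvx":{"e":[17,55,63,74],"w":{"j":86,"luq":92,"uc":74}},"oga":[{"mh":76,"rs":25,"zts":0},{"a":11,"go":8,"hj":89},[37,51,96,55,79],{"bcy":92,"qlh":17}],"p":{"cm":6,"nkx":{"aw":71,"doo":76,"s":41,"t":12}},"ufp":[14,70,{"a":35,"jym":59,"szt":94,"w":64}]}
After op 12 (add /cvx 90): {"cvx":90,"oga":[{"mh":76,"rs":25,"zts":0},{"a":11,"go":8,"hj":89},[37,51,96,55,79],{"bcy":92,"qlh":17}],"p":{"cm":6,"nkx":{"aw":71,"doo":76,"s":41,"t":12}},"ufp":[14,70,{"a":35,"jym":59,"szt":94,"w":64}]}
After op 13 (remove /oga/1/a): {"cvx":90,"oga":[{"mh":76,"rs":25,"zts":0},{"go":8,"hj":89},[37,51,96,55,79],{"bcy":92,"qlh":17}],"p":{"cm":6,"nkx":{"aw":71,"doo":76,"s":41,"t":12}},"ufp":[14,70,{"a":35,"jym":59,"szt":94,"w":64}]}
After op 14 (replace /p/nkx/s 9): {"cvx":90,"oga":[{"mh":76,"rs":25,"zts":0},{"go":8,"hj":89},[37,51,96,55,79],{"bcy":92,"qlh":17}],"p":{"cm":6,"nkx":{"aw":71,"doo":76,"s":9,"t":12}},"ufp":[14,70,{"a":35,"jym":59,"szt":94,"w":64}]}
After op 15 (add /p/cm 7): {"cvx":90,"oga":[{"mh":76,"rs":25,"zts":0},{"go":8,"hj":89},[37,51,96,55,79],{"bcy":92,"qlh":17}],"p":{"cm":7,"nkx":{"aw":71,"doo":76,"s":9,"t":12}},"ufp":[14,70,{"a":35,"jym":59,"szt":94,"w":64}]}
After op 16 (replace /ufp/2/w 12): {"cvx":90,"oga":[{"mh":76,"rs":25,"zts":0},{"go":8,"hj":89},[37,51,96,55,79],{"bcy":92,"qlh":17}],"p":{"cm":7,"nkx":{"aw":71,"doo":76,"s":9,"t":12}},"ufp":[14,70,{"a":35,"jym":59,"szt":94,"w":12}]}
After op 17 (replace /ufp/2 0): {"cvx":90,"oga":[{"mh":76,"rs":25,"zts":0},{"go":8,"hj":89},[37,51,96,55,79],{"bcy":92,"qlh":17}],"p":{"cm":7,"nkx":{"aw":71,"doo":76,"s":9,"t":12}},"ufp":[14,70,0]}
After op 18 (replace /p/nkx/aw 28): {"cvx":90,"oga":[{"mh":76,"rs":25,"zts":0},{"go":8,"hj":89},[37,51,96,55,79],{"bcy":92,"qlh":17}],"p":{"cm":7,"nkx":{"aw":28,"doo":76,"s":9,"t":12}},"ufp":[14,70,0]}
After op 19 (remove /oga/2/2): {"cvx":90,"oga":[{"mh":76,"rs":25,"zts":0},{"go":8,"hj":89},[37,51,55,79],{"bcy":92,"qlh":17}],"p":{"cm":7,"nkx":{"aw":28,"doo":76,"s":9,"t":12}},"ufp":[14,70,0]}
After op 20 (add /p/nkx 36): {"cvx":90,"oga":[{"mh":76,"rs":25,"zts":0},{"go":8,"hj":89},[37,51,55,79],{"bcy":92,"qlh":17}],"p":{"cm":7,"nkx":36},"ufp":[14,70,0]}
Size at path /p: 2

Answer: 2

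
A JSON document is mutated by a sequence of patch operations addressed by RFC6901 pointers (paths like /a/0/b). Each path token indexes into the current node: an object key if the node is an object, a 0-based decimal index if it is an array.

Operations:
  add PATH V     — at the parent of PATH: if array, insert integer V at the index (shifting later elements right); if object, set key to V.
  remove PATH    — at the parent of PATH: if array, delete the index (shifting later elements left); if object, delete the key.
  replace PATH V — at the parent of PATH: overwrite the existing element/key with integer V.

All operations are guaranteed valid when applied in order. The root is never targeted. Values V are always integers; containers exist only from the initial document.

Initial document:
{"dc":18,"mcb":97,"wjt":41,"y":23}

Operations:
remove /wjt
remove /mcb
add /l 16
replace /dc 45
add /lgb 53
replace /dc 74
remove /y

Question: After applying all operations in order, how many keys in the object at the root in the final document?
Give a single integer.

After op 1 (remove /wjt): {"dc":18,"mcb":97,"y":23}
After op 2 (remove /mcb): {"dc":18,"y":23}
After op 3 (add /l 16): {"dc":18,"l":16,"y":23}
After op 4 (replace /dc 45): {"dc":45,"l":16,"y":23}
After op 5 (add /lgb 53): {"dc":45,"l":16,"lgb":53,"y":23}
After op 6 (replace /dc 74): {"dc":74,"l":16,"lgb":53,"y":23}
After op 7 (remove /y): {"dc":74,"l":16,"lgb":53}
Size at the root: 3

Answer: 3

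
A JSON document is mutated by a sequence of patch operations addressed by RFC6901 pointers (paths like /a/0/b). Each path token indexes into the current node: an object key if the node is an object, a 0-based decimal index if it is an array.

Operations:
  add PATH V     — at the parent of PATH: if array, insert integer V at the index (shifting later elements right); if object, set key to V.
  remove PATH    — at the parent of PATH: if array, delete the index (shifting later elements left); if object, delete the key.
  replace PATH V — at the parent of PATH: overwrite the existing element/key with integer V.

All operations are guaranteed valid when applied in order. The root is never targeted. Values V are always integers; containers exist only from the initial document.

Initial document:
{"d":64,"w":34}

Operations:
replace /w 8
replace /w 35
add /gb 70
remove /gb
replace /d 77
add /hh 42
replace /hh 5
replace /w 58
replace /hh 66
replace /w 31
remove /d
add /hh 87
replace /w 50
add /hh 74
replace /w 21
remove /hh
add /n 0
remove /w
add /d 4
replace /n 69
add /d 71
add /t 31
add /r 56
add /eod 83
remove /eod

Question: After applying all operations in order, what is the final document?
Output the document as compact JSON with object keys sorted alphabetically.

After op 1 (replace /w 8): {"d":64,"w":8}
After op 2 (replace /w 35): {"d":64,"w":35}
After op 3 (add /gb 70): {"d":64,"gb":70,"w":35}
After op 4 (remove /gb): {"d":64,"w":35}
After op 5 (replace /d 77): {"d":77,"w":35}
After op 6 (add /hh 42): {"d":77,"hh":42,"w":35}
After op 7 (replace /hh 5): {"d":77,"hh":5,"w":35}
After op 8 (replace /w 58): {"d":77,"hh":5,"w":58}
After op 9 (replace /hh 66): {"d":77,"hh":66,"w":58}
After op 10 (replace /w 31): {"d":77,"hh":66,"w":31}
After op 11 (remove /d): {"hh":66,"w":31}
After op 12 (add /hh 87): {"hh":87,"w":31}
After op 13 (replace /w 50): {"hh":87,"w":50}
After op 14 (add /hh 74): {"hh":74,"w":50}
After op 15 (replace /w 21): {"hh":74,"w":21}
After op 16 (remove /hh): {"w":21}
After op 17 (add /n 0): {"n":0,"w":21}
After op 18 (remove /w): {"n":0}
After op 19 (add /d 4): {"d":4,"n":0}
After op 20 (replace /n 69): {"d":4,"n":69}
After op 21 (add /d 71): {"d":71,"n":69}
After op 22 (add /t 31): {"d":71,"n":69,"t":31}
After op 23 (add /r 56): {"d":71,"n":69,"r":56,"t":31}
After op 24 (add /eod 83): {"d":71,"eod":83,"n":69,"r":56,"t":31}
After op 25 (remove /eod): {"d":71,"n":69,"r":56,"t":31}

Answer: {"d":71,"n":69,"r":56,"t":31}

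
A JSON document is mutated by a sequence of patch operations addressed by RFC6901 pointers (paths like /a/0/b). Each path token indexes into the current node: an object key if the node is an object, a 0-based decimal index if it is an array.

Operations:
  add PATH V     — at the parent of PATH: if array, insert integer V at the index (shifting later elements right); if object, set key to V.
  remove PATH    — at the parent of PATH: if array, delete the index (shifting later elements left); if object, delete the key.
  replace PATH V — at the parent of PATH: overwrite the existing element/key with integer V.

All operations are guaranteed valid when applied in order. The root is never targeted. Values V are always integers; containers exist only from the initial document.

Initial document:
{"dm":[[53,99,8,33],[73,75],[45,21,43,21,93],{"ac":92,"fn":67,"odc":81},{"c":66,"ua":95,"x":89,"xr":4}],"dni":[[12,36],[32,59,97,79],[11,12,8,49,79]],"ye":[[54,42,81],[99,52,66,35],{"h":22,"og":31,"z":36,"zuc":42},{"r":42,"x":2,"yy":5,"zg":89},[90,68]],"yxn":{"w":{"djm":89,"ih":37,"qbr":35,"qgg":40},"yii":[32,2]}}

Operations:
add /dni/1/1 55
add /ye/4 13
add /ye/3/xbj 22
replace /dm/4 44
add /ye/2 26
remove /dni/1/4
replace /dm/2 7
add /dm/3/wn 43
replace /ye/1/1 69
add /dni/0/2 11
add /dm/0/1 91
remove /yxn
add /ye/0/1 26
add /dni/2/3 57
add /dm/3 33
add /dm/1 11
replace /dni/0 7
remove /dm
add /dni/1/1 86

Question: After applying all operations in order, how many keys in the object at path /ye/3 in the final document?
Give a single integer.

Answer: 4

Derivation:
After op 1 (add /dni/1/1 55): {"dm":[[53,99,8,33],[73,75],[45,21,43,21,93],{"ac":92,"fn":67,"odc":81},{"c":66,"ua":95,"x":89,"xr":4}],"dni":[[12,36],[32,55,59,97,79],[11,12,8,49,79]],"ye":[[54,42,81],[99,52,66,35],{"h":22,"og":31,"z":36,"zuc":42},{"r":42,"x":2,"yy":5,"zg":89},[90,68]],"yxn":{"w":{"djm":89,"ih":37,"qbr":35,"qgg":40},"yii":[32,2]}}
After op 2 (add /ye/4 13): {"dm":[[53,99,8,33],[73,75],[45,21,43,21,93],{"ac":92,"fn":67,"odc":81},{"c":66,"ua":95,"x":89,"xr":4}],"dni":[[12,36],[32,55,59,97,79],[11,12,8,49,79]],"ye":[[54,42,81],[99,52,66,35],{"h":22,"og":31,"z":36,"zuc":42},{"r":42,"x":2,"yy":5,"zg":89},13,[90,68]],"yxn":{"w":{"djm":89,"ih":37,"qbr":35,"qgg":40},"yii":[32,2]}}
After op 3 (add /ye/3/xbj 22): {"dm":[[53,99,8,33],[73,75],[45,21,43,21,93],{"ac":92,"fn":67,"odc":81},{"c":66,"ua":95,"x":89,"xr":4}],"dni":[[12,36],[32,55,59,97,79],[11,12,8,49,79]],"ye":[[54,42,81],[99,52,66,35],{"h":22,"og":31,"z":36,"zuc":42},{"r":42,"x":2,"xbj":22,"yy":5,"zg":89},13,[90,68]],"yxn":{"w":{"djm":89,"ih":37,"qbr":35,"qgg":40},"yii":[32,2]}}
After op 4 (replace /dm/4 44): {"dm":[[53,99,8,33],[73,75],[45,21,43,21,93],{"ac":92,"fn":67,"odc":81},44],"dni":[[12,36],[32,55,59,97,79],[11,12,8,49,79]],"ye":[[54,42,81],[99,52,66,35],{"h":22,"og":31,"z":36,"zuc":42},{"r":42,"x":2,"xbj":22,"yy":5,"zg":89},13,[90,68]],"yxn":{"w":{"djm":89,"ih":37,"qbr":35,"qgg":40},"yii":[32,2]}}
After op 5 (add /ye/2 26): {"dm":[[53,99,8,33],[73,75],[45,21,43,21,93],{"ac":92,"fn":67,"odc":81},44],"dni":[[12,36],[32,55,59,97,79],[11,12,8,49,79]],"ye":[[54,42,81],[99,52,66,35],26,{"h":22,"og":31,"z":36,"zuc":42},{"r":42,"x":2,"xbj":22,"yy":5,"zg":89},13,[90,68]],"yxn":{"w":{"djm":89,"ih":37,"qbr":35,"qgg":40},"yii":[32,2]}}
After op 6 (remove /dni/1/4): {"dm":[[53,99,8,33],[73,75],[45,21,43,21,93],{"ac":92,"fn":67,"odc":81},44],"dni":[[12,36],[32,55,59,97],[11,12,8,49,79]],"ye":[[54,42,81],[99,52,66,35],26,{"h":22,"og":31,"z":36,"zuc":42},{"r":42,"x":2,"xbj":22,"yy":5,"zg":89},13,[90,68]],"yxn":{"w":{"djm":89,"ih":37,"qbr":35,"qgg":40},"yii":[32,2]}}
After op 7 (replace /dm/2 7): {"dm":[[53,99,8,33],[73,75],7,{"ac":92,"fn":67,"odc":81},44],"dni":[[12,36],[32,55,59,97],[11,12,8,49,79]],"ye":[[54,42,81],[99,52,66,35],26,{"h":22,"og":31,"z":36,"zuc":42},{"r":42,"x":2,"xbj":22,"yy":5,"zg":89},13,[90,68]],"yxn":{"w":{"djm":89,"ih":37,"qbr":35,"qgg":40},"yii":[32,2]}}
After op 8 (add /dm/3/wn 43): {"dm":[[53,99,8,33],[73,75],7,{"ac":92,"fn":67,"odc":81,"wn":43},44],"dni":[[12,36],[32,55,59,97],[11,12,8,49,79]],"ye":[[54,42,81],[99,52,66,35],26,{"h":22,"og":31,"z":36,"zuc":42},{"r":42,"x":2,"xbj":22,"yy":5,"zg":89},13,[90,68]],"yxn":{"w":{"djm":89,"ih":37,"qbr":35,"qgg":40},"yii":[32,2]}}
After op 9 (replace /ye/1/1 69): {"dm":[[53,99,8,33],[73,75],7,{"ac":92,"fn":67,"odc":81,"wn":43},44],"dni":[[12,36],[32,55,59,97],[11,12,8,49,79]],"ye":[[54,42,81],[99,69,66,35],26,{"h":22,"og":31,"z":36,"zuc":42},{"r":42,"x":2,"xbj":22,"yy":5,"zg":89},13,[90,68]],"yxn":{"w":{"djm":89,"ih":37,"qbr":35,"qgg":40},"yii":[32,2]}}
After op 10 (add /dni/0/2 11): {"dm":[[53,99,8,33],[73,75],7,{"ac":92,"fn":67,"odc":81,"wn":43},44],"dni":[[12,36,11],[32,55,59,97],[11,12,8,49,79]],"ye":[[54,42,81],[99,69,66,35],26,{"h":22,"og":31,"z":36,"zuc":42},{"r":42,"x":2,"xbj":22,"yy":5,"zg":89},13,[90,68]],"yxn":{"w":{"djm":89,"ih":37,"qbr":35,"qgg":40},"yii":[32,2]}}
After op 11 (add /dm/0/1 91): {"dm":[[53,91,99,8,33],[73,75],7,{"ac":92,"fn":67,"odc":81,"wn":43},44],"dni":[[12,36,11],[32,55,59,97],[11,12,8,49,79]],"ye":[[54,42,81],[99,69,66,35],26,{"h":22,"og":31,"z":36,"zuc":42},{"r":42,"x":2,"xbj":22,"yy":5,"zg":89},13,[90,68]],"yxn":{"w":{"djm":89,"ih":37,"qbr":35,"qgg":40},"yii":[32,2]}}
After op 12 (remove /yxn): {"dm":[[53,91,99,8,33],[73,75],7,{"ac":92,"fn":67,"odc":81,"wn":43},44],"dni":[[12,36,11],[32,55,59,97],[11,12,8,49,79]],"ye":[[54,42,81],[99,69,66,35],26,{"h":22,"og":31,"z":36,"zuc":42},{"r":42,"x":2,"xbj":22,"yy":5,"zg":89},13,[90,68]]}
After op 13 (add /ye/0/1 26): {"dm":[[53,91,99,8,33],[73,75],7,{"ac":92,"fn":67,"odc":81,"wn":43},44],"dni":[[12,36,11],[32,55,59,97],[11,12,8,49,79]],"ye":[[54,26,42,81],[99,69,66,35],26,{"h":22,"og":31,"z":36,"zuc":42},{"r":42,"x":2,"xbj":22,"yy":5,"zg":89},13,[90,68]]}
After op 14 (add /dni/2/3 57): {"dm":[[53,91,99,8,33],[73,75],7,{"ac":92,"fn":67,"odc":81,"wn":43},44],"dni":[[12,36,11],[32,55,59,97],[11,12,8,57,49,79]],"ye":[[54,26,42,81],[99,69,66,35],26,{"h":22,"og":31,"z":36,"zuc":42},{"r":42,"x":2,"xbj":22,"yy":5,"zg":89},13,[90,68]]}
After op 15 (add /dm/3 33): {"dm":[[53,91,99,8,33],[73,75],7,33,{"ac":92,"fn":67,"odc":81,"wn":43},44],"dni":[[12,36,11],[32,55,59,97],[11,12,8,57,49,79]],"ye":[[54,26,42,81],[99,69,66,35],26,{"h":22,"og":31,"z":36,"zuc":42},{"r":42,"x":2,"xbj":22,"yy":5,"zg":89},13,[90,68]]}
After op 16 (add /dm/1 11): {"dm":[[53,91,99,8,33],11,[73,75],7,33,{"ac":92,"fn":67,"odc":81,"wn":43},44],"dni":[[12,36,11],[32,55,59,97],[11,12,8,57,49,79]],"ye":[[54,26,42,81],[99,69,66,35],26,{"h":22,"og":31,"z":36,"zuc":42},{"r":42,"x":2,"xbj":22,"yy":5,"zg":89},13,[90,68]]}
After op 17 (replace /dni/0 7): {"dm":[[53,91,99,8,33],11,[73,75],7,33,{"ac":92,"fn":67,"odc":81,"wn":43},44],"dni":[7,[32,55,59,97],[11,12,8,57,49,79]],"ye":[[54,26,42,81],[99,69,66,35],26,{"h":22,"og":31,"z":36,"zuc":42},{"r":42,"x":2,"xbj":22,"yy":5,"zg":89},13,[90,68]]}
After op 18 (remove /dm): {"dni":[7,[32,55,59,97],[11,12,8,57,49,79]],"ye":[[54,26,42,81],[99,69,66,35],26,{"h":22,"og":31,"z":36,"zuc":42},{"r":42,"x":2,"xbj":22,"yy":5,"zg":89},13,[90,68]]}
After op 19 (add /dni/1/1 86): {"dni":[7,[32,86,55,59,97],[11,12,8,57,49,79]],"ye":[[54,26,42,81],[99,69,66,35],26,{"h":22,"og":31,"z":36,"zuc":42},{"r":42,"x":2,"xbj":22,"yy":5,"zg":89},13,[90,68]]}
Size at path /ye/3: 4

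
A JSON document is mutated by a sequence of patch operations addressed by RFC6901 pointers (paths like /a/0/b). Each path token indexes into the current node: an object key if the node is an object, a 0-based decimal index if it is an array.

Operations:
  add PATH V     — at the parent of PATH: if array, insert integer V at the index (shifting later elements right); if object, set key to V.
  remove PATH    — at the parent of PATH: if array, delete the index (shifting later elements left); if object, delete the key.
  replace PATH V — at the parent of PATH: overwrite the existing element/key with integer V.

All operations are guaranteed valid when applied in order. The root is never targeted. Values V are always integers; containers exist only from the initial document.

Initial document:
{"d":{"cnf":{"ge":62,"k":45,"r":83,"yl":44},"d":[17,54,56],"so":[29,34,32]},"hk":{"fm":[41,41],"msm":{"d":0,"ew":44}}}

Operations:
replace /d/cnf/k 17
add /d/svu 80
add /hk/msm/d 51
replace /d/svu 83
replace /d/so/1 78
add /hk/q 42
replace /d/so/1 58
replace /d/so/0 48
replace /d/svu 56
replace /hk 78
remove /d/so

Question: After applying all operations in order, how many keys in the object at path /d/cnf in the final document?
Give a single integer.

Answer: 4

Derivation:
After op 1 (replace /d/cnf/k 17): {"d":{"cnf":{"ge":62,"k":17,"r":83,"yl":44},"d":[17,54,56],"so":[29,34,32]},"hk":{"fm":[41,41],"msm":{"d":0,"ew":44}}}
After op 2 (add /d/svu 80): {"d":{"cnf":{"ge":62,"k":17,"r":83,"yl":44},"d":[17,54,56],"so":[29,34,32],"svu":80},"hk":{"fm":[41,41],"msm":{"d":0,"ew":44}}}
After op 3 (add /hk/msm/d 51): {"d":{"cnf":{"ge":62,"k":17,"r":83,"yl":44},"d":[17,54,56],"so":[29,34,32],"svu":80},"hk":{"fm":[41,41],"msm":{"d":51,"ew":44}}}
After op 4 (replace /d/svu 83): {"d":{"cnf":{"ge":62,"k":17,"r":83,"yl":44},"d":[17,54,56],"so":[29,34,32],"svu":83},"hk":{"fm":[41,41],"msm":{"d":51,"ew":44}}}
After op 5 (replace /d/so/1 78): {"d":{"cnf":{"ge":62,"k":17,"r":83,"yl":44},"d":[17,54,56],"so":[29,78,32],"svu":83},"hk":{"fm":[41,41],"msm":{"d":51,"ew":44}}}
After op 6 (add /hk/q 42): {"d":{"cnf":{"ge":62,"k":17,"r":83,"yl":44},"d":[17,54,56],"so":[29,78,32],"svu":83},"hk":{"fm":[41,41],"msm":{"d":51,"ew":44},"q":42}}
After op 7 (replace /d/so/1 58): {"d":{"cnf":{"ge":62,"k":17,"r":83,"yl":44},"d":[17,54,56],"so":[29,58,32],"svu":83},"hk":{"fm":[41,41],"msm":{"d":51,"ew":44},"q":42}}
After op 8 (replace /d/so/0 48): {"d":{"cnf":{"ge":62,"k":17,"r":83,"yl":44},"d":[17,54,56],"so":[48,58,32],"svu":83},"hk":{"fm":[41,41],"msm":{"d":51,"ew":44},"q":42}}
After op 9 (replace /d/svu 56): {"d":{"cnf":{"ge":62,"k":17,"r":83,"yl":44},"d":[17,54,56],"so":[48,58,32],"svu":56},"hk":{"fm":[41,41],"msm":{"d":51,"ew":44},"q":42}}
After op 10 (replace /hk 78): {"d":{"cnf":{"ge":62,"k":17,"r":83,"yl":44},"d":[17,54,56],"so":[48,58,32],"svu":56},"hk":78}
After op 11 (remove /d/so): {"d":{"cnf":{"ge":62,"k":17,"r":83,"yl":44},"d":[17,54,56],"svu":56},"hk":78}
Size at path /d/cnf: 4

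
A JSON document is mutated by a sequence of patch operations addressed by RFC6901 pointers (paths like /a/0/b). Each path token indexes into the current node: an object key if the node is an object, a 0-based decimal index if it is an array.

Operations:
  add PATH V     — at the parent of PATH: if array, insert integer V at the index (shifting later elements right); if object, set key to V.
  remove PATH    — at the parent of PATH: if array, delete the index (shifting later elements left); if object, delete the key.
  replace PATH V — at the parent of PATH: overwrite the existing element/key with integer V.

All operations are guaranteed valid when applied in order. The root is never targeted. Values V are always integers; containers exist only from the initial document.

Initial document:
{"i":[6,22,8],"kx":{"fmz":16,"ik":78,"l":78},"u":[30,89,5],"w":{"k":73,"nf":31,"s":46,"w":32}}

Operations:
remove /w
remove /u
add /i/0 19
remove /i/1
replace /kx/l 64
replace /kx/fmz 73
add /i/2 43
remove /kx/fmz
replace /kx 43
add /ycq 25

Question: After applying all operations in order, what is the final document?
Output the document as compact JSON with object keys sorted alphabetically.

After op 1 (remove /w): {"i":[6,22,8],"kx":{"fmz":16,"ik":78,"l":78},"u":[30,89,5]}
After op 2 (remove /u): {"i":[6,22,8],"kx":{"fmz":16,"ik":78,"l":78}}
After op 3 (add /i/0 19): {"i":[19,6,22,8],"kx":{"fmz":16,"ik":78,"l":78}}
After op 4 (remove /i/1): {"i":[19,22,8],"kx":{"fmz":16,"ik":78,"l":78}}
After op 5 (replace /kx/l 64): {"i":[19,22,8],"kx":{"fmz":16,"ik":78,"l":64}}
After op 6 (replace /kx/fmz 73): {"i":[19,22,8],"kx":{"fmz":73,"ik":78,"l":64}}
After op 7 (add /i/2 43): {"i":[19,22,43,8],"kx":{"fmz":73,"ik":78,"l":64}}
After op 8 (remove /kx/fmz): {"i":[19,22,43,8],"kx":{"ik":78,"l":64}}
After op 9 (replace /kx 43): {"i":[19,22,43,8],"kx":43}
After op 10 (add /ycq 25): {"i":[19,22,43,8],"kx":43,"ycq":25}

Answer: {"i":[19,22,43,8],"kx":43,"ycq":25}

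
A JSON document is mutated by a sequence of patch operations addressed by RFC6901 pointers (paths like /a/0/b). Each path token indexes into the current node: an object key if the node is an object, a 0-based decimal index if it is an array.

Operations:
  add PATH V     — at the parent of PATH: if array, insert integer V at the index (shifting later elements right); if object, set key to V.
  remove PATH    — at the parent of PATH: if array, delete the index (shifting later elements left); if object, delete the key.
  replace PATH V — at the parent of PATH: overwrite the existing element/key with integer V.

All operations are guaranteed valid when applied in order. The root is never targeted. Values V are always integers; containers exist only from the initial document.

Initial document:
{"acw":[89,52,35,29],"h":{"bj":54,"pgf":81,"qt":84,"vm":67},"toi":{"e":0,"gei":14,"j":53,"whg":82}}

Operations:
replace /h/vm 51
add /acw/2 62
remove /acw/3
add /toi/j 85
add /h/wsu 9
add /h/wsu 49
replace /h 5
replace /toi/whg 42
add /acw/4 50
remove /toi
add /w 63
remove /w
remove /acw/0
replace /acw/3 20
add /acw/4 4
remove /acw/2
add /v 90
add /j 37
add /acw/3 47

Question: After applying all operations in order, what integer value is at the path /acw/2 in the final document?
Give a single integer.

Answer: 20

Derivation:
After op 1 (replace /h/vm 51): {"acw":[89,52,35,29],"h":{"bj":54,"pgf":81,"qt":84,"vm":51},"toi":{"e":0,"gei":14,"j":53,"whg":82}}
After op 2 (add /acw/2 62): {"acw":[89,52,62,35,29],"h":{"bj":54,"pgf":81,"qt":84,"vm":51},"toi":{"e":0,"gei":14,"j":53,"whg":82}}
After op 3 (remove /acw/3): {"acw":[89,52,62,29],"h":{"bj":54,"pgf":81,"qt":84,"vm":51},"toi":{"e":0,"gei":14,"j":53,"whg":82}}
After op 4 (add /toi/j 85): {"acw":[89,52,62,29],"h":{"bj":54,"pgf":81,"qt":84,"vm":51},"toi":{"e":0,"gei":14,"j":85,"whg":82}}
After op 5 (add /h/wsu 9): {"acw":[89,52,62,29],"h":{"bj":54,"pgf":81,"qt":84,"vm":51,"wsu":9},"toi":{"e":0,"gei":14,"j":85,"whg":82}}
After op 6 (add /h/wsu 49): {"acw":[89,52,62,29],"h":{"bj":54,"pgf":81,"qt":84,"vm":51,"wsu":49},"toi":{"e":0,"gei":14,"j":85,"whg":82}}
After op 7 (replace /h 5): {"acw":[89,52,62,29],"h":5,"toi":{"e":0,"gei":14,"j":85,"whg":82}}
After op 8 (replace /toi/whg 42): {"acw":[89,52,62,29],"h":5,"toi":{"e":0,"gei":14,"j":85,"whg":42}}
After op 9 (add /acw/4 50): {"acw":[89,52,62,29,50],"h":5,"toi":{"e":0,"gei":14,"j":85,"whg":42}}
After op 10 (remove /toi): {"acw":[89,52,62,29,50],"h":5}
After op 11 (add /w 63): {"acw":[89,52,62,29,50],"h":5,"w":63}
After op 12 (remove /w): {"acw":[89,52,62,29,50],"h":5}
After op 13 (remove /acw/0): {"acw":[52,62,29,50],"h":5}
After op 14 (replace /acw/3 20): {"acw":[52,62,29,20],"h":5}
After op 15 (add /acw/4 4): {"acw":[52,62,29,20,4],"h":5}
After op 16 (remove /acw/2): {"acw":[52,62,20,4],"h":5}
After op 17 (add /v 90): {"acw":[52,62,20,4],"h":5,"v":90}
After op 18 (add /j 37): {"acw":[52,62,20,4],"h":5,"j":37,"v":90}
After op 19 (add /acw/3 47): {"acw":[52,62,20,47,4],"h":5,"j":37,"v":90}
Value at /acw/2: 20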